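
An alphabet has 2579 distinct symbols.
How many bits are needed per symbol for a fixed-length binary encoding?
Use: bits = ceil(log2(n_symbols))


log2(2579) = 11.3326
Bracket: 2^11 = 2048 < 2579 <= 2^12 = 4096
So ceil(log2(2579)) = 12

bits = ceil(log2(2579)) = ceil(11.3326) = 12 bits


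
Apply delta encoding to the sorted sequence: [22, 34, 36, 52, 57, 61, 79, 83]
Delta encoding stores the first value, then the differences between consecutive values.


First value: 22
Deltas:
  34 - 22 = 12
  36 - 34 = 2
  52 - 36 = 16
  57 - 52 = 5
  61 - 57 = 4
  79 - 61 = 18
  83 - 79 = 4


Delta encoded: [22, 12, 2, 16, 5, 4, 18, 4]


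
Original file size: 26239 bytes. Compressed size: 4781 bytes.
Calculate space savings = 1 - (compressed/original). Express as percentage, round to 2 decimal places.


ratio = compressed/original = 4781/26239 = 0.18221
savings = 1 - ratio = 1 - 0.18221 = 0.81779
as a percentage: 0.81779 * 100 = 81.78%

Space savings = 1 - 4781/26239 = 81.78%


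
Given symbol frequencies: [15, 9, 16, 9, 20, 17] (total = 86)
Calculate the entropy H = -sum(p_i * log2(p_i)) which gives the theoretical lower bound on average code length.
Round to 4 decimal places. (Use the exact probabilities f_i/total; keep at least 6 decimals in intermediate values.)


Per-symbol terms -p_i * log2(p_i) with p_i = f_i/86:
  p = 15/86 = 0.174419: log2(p) = -2.519374, -p*log2(p) = 0.439426
  p = 9/86 = 0.104651: log2(p) = -3.256340, -p*log2(p) = 0.340780
  p = 16/86 = 0.186047: log2(p) = -2.426265, -p*log2(p) = 0.451398
  p = 9/86 = 0.104651: log2(p) = -3.256340, -p*log2(p) = 0.340780
  p = 20/86 = 0.232558: log2(p) = -2.104337, -p*log2(p) = 0.489381
  p = 17/86 = 0.197674: log2(p) = -2.338802, -p*log2(p) = 0.462321
H = 0.439426 + 0.340780 + 0.451398 + 0.340780 + 0.489381 + 0.462321 = 2.524086

H = 2.5241 bits/symbol


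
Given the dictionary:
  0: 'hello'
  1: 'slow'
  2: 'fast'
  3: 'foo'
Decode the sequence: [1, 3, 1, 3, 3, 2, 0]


Look up each index in the dictionary:
  1 -> 'slow'
  3 -> 'foo'
  1 -> 'slow'
  3 -> 'foo'
  3 -> 'foo'
  2 -> 'fast'
  0 -> 'hello'

Decoded: "slow foo slow foo foo fast hello"


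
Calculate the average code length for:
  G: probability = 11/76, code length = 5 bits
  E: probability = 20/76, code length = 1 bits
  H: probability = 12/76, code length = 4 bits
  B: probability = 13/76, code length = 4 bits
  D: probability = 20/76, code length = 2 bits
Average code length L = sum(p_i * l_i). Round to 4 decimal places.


Weighted contributions p_i * l_i:
  G: (11/76) * 5 = 55/76
  E: (20/76) * 1 = 20/76
  H: (12/76) * 4 = 48/76
  B: (13/76) * 4 = 52/76
  D: (20/76) * 2 = 40/76
Sum = (55 + 20 + 48 + 52 + 40)/76 = 215/76

L = 215/76 = 2.8289 bits/symbol


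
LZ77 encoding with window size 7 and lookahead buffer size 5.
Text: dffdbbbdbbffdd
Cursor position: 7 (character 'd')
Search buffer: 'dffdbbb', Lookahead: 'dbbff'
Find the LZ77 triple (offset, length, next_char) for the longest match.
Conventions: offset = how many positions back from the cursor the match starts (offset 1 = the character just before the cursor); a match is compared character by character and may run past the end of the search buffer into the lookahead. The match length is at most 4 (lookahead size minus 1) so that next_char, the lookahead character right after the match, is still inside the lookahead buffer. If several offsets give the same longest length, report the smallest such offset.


Try each offset into the search buffer:
  offset=1 (pos 6, char 'b'): match length 0
  offset=2 (pos 5, char 'b'): match length 0
  offset=3 (pos 4, char 'b'): match length 0
  offset=4 (pos 3, char 'd'): match length 3
  offset=5 (pos 2, char 'f'): match length 0
  offset=6 (pos 1, char 'f'): match length 0
  offset=7 (pos 0, char 'd'): match length 1
Longest match has length 3 at offset 4.
next_char = character at position 7 + 3 = 10 -> 'f'

Best match: offset=4, length=3 (matching 'dbb' starting at position 3)
LZ77 triple: (4, 3, 'f')


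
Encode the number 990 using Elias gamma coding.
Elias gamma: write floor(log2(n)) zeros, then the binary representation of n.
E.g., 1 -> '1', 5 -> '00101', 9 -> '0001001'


num_bits = floor(log2(990)) + 1 = 10
leading_zeros = num_bits - 1 = 9
binary(990) = 1111011110

Elias gamma(990) = '000000000' + '1111011110' = 0000000001111011110 (19 bits)


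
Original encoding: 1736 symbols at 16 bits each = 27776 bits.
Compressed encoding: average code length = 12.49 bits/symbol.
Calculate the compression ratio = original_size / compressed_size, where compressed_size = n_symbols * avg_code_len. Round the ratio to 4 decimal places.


original_size = n_symbols * orig_bits = 1736 * 16 = 27776 bits
compressed_size = n_symbols * avg_code_len = 1736 * 12.49 = 21682.64 bits
ratio = original_size / compressed_size = 27776 / 21682.64 = 1.281

Compression ratio = 1.281


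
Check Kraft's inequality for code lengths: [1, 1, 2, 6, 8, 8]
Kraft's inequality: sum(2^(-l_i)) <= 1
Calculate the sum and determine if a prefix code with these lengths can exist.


Sum = 2^(-1) + 2^(-1) + 2^(-2) + 2^(-6) + 2^(-8) + 2^(-8)
    = 0.5 + 0.5 + 0.25 + 0.015625 + 0.00390625 + 0.00390625
    = 326/256 = 1.2734375
Since 1.2734375 > 1, Kraft's inequality is NOT satisfied.
A prefix code with these lengths CANNOT exist.

Kraft sum = 1.2734375. Not satisfied.


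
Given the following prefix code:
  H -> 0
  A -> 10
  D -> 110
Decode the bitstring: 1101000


Decoding step by step:
Bits 110 -> D
Bits 10 -> A
Bits 0 -> H
Bits 0 -> H


Decoded message: DAHH


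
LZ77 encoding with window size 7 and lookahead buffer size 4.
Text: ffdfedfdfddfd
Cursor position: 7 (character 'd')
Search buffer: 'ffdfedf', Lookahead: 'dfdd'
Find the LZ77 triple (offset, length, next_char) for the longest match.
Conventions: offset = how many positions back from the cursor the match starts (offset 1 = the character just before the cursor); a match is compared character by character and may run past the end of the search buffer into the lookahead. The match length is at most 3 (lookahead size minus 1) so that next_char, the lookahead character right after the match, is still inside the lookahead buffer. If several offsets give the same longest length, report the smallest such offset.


Try each offset into the search buffer:
  offset=1 (pos 6, char 'f'): match length 0
  offset=2 (pos 5, char 'd'): match length 3
  offset=3 (pos 4, char 'e'): match length 0
  offset=4 (pos 3, char 'f'): match length 0
  offset=5 (pos 2, char 'd'): match length 2
  offset=6 (pos 1, char 'f'): match length 0
  offset=7 (pos 0, char 'f'): match length 0
Longest match has length 3 at offset 2.
next_char = character at position 7 + 3 = 10 -> 'd'

Best match: offset=2, length=3 (matching 'dfd' starting at position 5)
LZ77 triple: (2, 3, 'd')


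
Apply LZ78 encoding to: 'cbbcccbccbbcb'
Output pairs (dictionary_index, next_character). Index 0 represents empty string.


LZ78 encoding steps:
Dictionary: {0: ''}
Step 1: w='' (idx 0), next='c' -> output (0, 'c'), add 'c' as idx 1
Step 2: w='' (idx 0), next='b' -> output (0, 'b'), add 'b' as idx 2
Step 3: w='b' (idx 2), next='c' -> output (2, 'c'), add 'bc' as idx 3
Step 4: w='c' (idx 1), next='c' -> output (1, 'c'), add 'cc' as idx 4
Step 5: w='bc' (idx 3), next='c' -> output (3, 'c'), add 'bcc' as idx 5
Step 6: w='b' (idx 2), next='b' -> output (2, 'b'), add 'bb' as idx 6
Step 7: w='c' (idx 1), next='b' -> output (1, 'b'), add 'cb' as idx 7


Encoded: [(0, 'c'), (0, 'b'), (2, 'c'), (1, 'c'), (3, 'c'), (2, 'b'), (1, 'b')]


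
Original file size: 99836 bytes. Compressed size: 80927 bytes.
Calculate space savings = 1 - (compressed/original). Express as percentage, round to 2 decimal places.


ratio = compressed/original = 80927/99836 = 0.810599
savings = 1 - ratio = 1 - 0.810599 = 0.189401
as a percentage: 0.189401 * 100 = 18.94%

Space savings = 1 - 80927/99836 = 18.94%


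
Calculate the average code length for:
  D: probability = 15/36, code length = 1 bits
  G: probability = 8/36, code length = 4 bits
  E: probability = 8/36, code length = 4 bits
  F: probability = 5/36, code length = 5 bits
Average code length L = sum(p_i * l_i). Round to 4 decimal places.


Weighted contributions p_i * l_i:
  D: (15/36) * 1 = 15/36
  G: (8/36) * 4 = 32/36
  E: (8/36) * 4 = 32/36
  F: (5/36) * 5 = 25/36
Sum = (15 + 32 + 32 + 25)/36 = 104/36

L = 104/36 = 2.8889 bits/symbol


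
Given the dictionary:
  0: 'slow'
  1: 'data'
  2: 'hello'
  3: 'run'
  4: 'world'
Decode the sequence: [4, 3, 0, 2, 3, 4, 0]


Look up each index in the dictionary:
  4 -> 'world'
  3 -> 'run'
  0 -> 'slow'
  2 -> 'hello'
  3 -> 'run'
  4 -> 'world'
  0 -> 'slow'

Decoded: "world run slow hello run world slow"


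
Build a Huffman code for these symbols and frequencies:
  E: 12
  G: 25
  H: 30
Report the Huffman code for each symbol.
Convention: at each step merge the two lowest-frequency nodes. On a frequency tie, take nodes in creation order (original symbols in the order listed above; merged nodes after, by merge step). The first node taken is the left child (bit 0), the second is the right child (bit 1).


Huffman tree construction:
Step 1: Merge E(12) + G(25) = 37
Step 2: Merge H(30) + (E+G)(37) = 67
Read each symbol's code off the tree from the root (left child = 0, right child = 1).

Codes:
  E: 10 (length 2)
  G: 11 (length 2)
  H: 0 (length 1)
Average code length: 104/67 = 1.5522 bits/symbol


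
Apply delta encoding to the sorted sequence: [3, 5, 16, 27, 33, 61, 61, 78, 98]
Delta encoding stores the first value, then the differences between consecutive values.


First value: 3
Deltas:
  5 - 3 = 2
  16 - 5 = 11
  27 - 16 = 11
  33 - 27 = 6
  61 - 33 = 28
  61 - 61 = 0
  78 - 61 = 17
  98 - 78 = 20


Delta encoded: [3, 2, 11, 11, 6, 28, 0, 17, 20]


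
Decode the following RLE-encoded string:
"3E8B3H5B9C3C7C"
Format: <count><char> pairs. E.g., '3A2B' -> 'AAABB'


Expanding each <count><char> pair:
  3E -> 'EEE'
  8B -> 'BBBBBBBB'
  3H -> 'HHH'
  5B -> 'BBBBB'
  9C -> 'CCCCCCCCC'
  3C -> 'CCC'
  7C -> 'CCCCCCC'

Decoded = EEEBBBBBBBBHHHBBBBBCCCCCCCCCCCCCCCCCCC


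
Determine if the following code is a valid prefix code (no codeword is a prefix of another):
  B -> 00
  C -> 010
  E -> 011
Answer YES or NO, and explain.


Checking each pair (does one codeword prefix another?):
  B='00' vs C='010': no prefix
  B='00' vs E='011': no prefix
  C='010' vs B='00': no prefix
  C='010' vs E='011': no prefix
  E='011' vs B='00': no prefix
  E='011' vs C='010': no prefix
No violation found over all pairs.

YES -- this is a valid prefix code. No codeword is a prefix of any other codeword.


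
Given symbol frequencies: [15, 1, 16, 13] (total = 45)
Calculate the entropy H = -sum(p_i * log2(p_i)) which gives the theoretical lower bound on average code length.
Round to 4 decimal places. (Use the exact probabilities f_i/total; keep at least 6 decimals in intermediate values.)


Per-symbol terms -p_i * log2(p_i) with p_i = f_i/45:
  p = 15/45 = 0.333333: log2(p) = -1.584963, -p*log2(p) = 0.528321
  p = 1/45 = 0.022222: log2(p) = -5.491853, -p*log2(p) = 0.122041
  p = 16/45 = 0.355556: log2(p) = -1.491853, -p*log2(p) = 0.530437
  p = 13/45 = 0.288889: log2(p) = -1.791413, -p*log2(p) = 0.517519
H = 0.528321 + 0.122041 + 0.530437 + 0.517519 = 1.698318

H = 1.6983 bits/symbol


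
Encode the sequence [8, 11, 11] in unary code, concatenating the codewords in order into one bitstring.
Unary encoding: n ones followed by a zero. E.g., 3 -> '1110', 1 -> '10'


Encode each number as n ones followed by a terminating 0:
  8 -> 111111110 (9 bits)
  11 -> 111111111110 (12 bits)
  11 -> 111111111110 (12 bits)
Total length = 9 + 12 + 12 = 33 bits.

Unary([8, 11, 11]) = 111111110111111111110111111111110 (33 bits)


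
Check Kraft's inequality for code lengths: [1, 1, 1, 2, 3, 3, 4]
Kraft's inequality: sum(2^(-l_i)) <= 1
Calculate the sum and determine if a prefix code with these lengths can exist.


Sum = 2^(-1) + 2^(-1) + 2^(-1) + 2^(-2) + 2^(-3) + 2^(-3) + 2^(-4)
    = 0.5 + 0.5 + 0.5 + 0.25 + 0.125 + 0.125 + 0.0625
    = 33/16 = 2.0625
Since 2.0625 > 1, Kraft's inequality is NOT satisfied.
A prefix code with these lengths CANNOT exist.

Kraft sum = 2.0625. Not satisfied.


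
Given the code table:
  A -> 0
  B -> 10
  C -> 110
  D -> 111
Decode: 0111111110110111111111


Decoding:
0 -> A
111 -> D
111 -> D
110 -> C
110 -> C
111 -> D
111 -> D
111 -> D


Result: ADDCCDDD


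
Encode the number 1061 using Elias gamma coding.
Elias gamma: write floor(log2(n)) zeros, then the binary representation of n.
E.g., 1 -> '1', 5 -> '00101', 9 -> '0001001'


num_bits = floor(log2(1061)) + 1 = 11
leading_zeros = num_bits - 1 = 10
binary(1061) = 10000100101

Elias gamma(1061) = '0000000000' + '10000100101' = 000000000010000100101 (21 bits)


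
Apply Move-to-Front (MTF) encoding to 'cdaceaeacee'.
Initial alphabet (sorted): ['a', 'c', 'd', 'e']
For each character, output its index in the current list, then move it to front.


MTF encoding:
'c': index 1 in ['a', 'c', 'd', 'e'] -> ['c', 'a', 'd', 'e']
'd': index 2 in ['c', 'a', 'd', 'e'] -> ['d', 'c', 'a', 'e']
'a': index 2 in ['d', 'c', 'a', 'e'] -> ['a', 'd', 'c', 'e']
'c': index 2 in ['a', 'd', 'c', 'e'] -> ['c', 'a', 'd', 'e']
'e': index 3 in ['c', 'a', 'd', 'e'] -> ['e', 'c', 'a', 'd']
'a': index 2 in ['e', 'c', 'a', 'd'] -> ['a', 'e', 'c', 'd']
'e': index 1 in ['a', 'e', 'c', 'd'] -> ['e', 'a', 'c', 'd']
'a': index 1 in ['e', 'a', 'c', 'd'] -> ['a', 'e', 'c', 'd']
'c': index 2 in ['a', 'e', 'c', 'd'] -> ['c', 'a', 'e', 'd']
'e': index 2 in ['c', 'a', 'e', 'd'] -> ['e', 'c', 'a', 'd']
'e': index 0 in ['e', 'c', 'a', 'd'] -> ['e', 'c', 'a', 'd']


Output: [1, 2, 2, 2, 3, 2, 1, 1, 2, 2, 0]


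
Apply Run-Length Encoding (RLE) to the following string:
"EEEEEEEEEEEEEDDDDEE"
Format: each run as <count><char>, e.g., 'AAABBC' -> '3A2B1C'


Scanning runs left to right:
  i=0: run of 'E' x 13 -> '13E'
  i=13: run of 'D' x 4 -> '4D'
  i=17: run of 'E' x 2 -> '2E'

RLE = 13E4D2E


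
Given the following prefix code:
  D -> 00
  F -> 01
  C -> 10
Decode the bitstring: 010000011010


Decoding step by step:
Bits 01 -> F
Bits 00 -> D
Bits 00 -> D
Bits 01 -> F
Bits 10 -> C
Bits 10 -> C


Decoded message: FDDFCC


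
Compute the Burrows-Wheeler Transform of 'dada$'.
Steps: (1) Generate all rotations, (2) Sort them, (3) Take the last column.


Rotations (sorted):
  0: $dada -> last char: a
  1: a$dad -> last char: d
  2: ada$d -> last char: d
  3: da$da -> last char: a
  4: dada$ -> last char: $


BWT = adda$


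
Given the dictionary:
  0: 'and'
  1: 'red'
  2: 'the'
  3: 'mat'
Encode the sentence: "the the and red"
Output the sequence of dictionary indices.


Look up each word in the dictionary:
  'the' -> 2
  'the' -> 2
  'and' -> 0
  'red' -> 1

Encoded: [2, 2, 0, 1]


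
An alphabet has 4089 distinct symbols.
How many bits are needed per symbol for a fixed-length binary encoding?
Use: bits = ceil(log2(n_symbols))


log2(4089) = 11.9975
Bracket: 2^11 = 2048 < 4089 <= 2^12 = 4096
So ceil(log2(4089)) = 12

bits = ceil(log2(4089)) = ceil(11.9975) = 12 bits


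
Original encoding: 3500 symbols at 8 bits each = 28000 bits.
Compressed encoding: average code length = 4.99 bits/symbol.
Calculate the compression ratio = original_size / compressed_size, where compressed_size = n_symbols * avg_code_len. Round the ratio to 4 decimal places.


original_size = n_symbols * orig_bits = 3500 * 8 = 28000 bits
compressed_size = n_symbols * avg_code_len = 3500 * 4.99 = 17465.0 bits
ratio = original_size / compressed_size = 28000 / 17465.0 = 1.6032

Compression ratio = 1.6032


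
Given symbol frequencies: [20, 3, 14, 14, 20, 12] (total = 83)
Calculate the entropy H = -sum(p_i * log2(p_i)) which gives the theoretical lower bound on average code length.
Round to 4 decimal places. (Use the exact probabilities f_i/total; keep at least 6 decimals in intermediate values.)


Per-symbol terms -p_i * log2(p_i) with p_i = f_i/83:
  p = 20/83 = 0.240964: log2(p) = -2.053111, -p*log2(p) = 0.494726
  p = 3/83 = 0.036145: log2(p) = -4.790077, -p*log2(p) = 0.173135
  p = 14/83 = 0.168675: log2(p) = -2.567685, -p*log2(p) = 0.433103
  p = 14/83 = 0.168675: log2(p) = -2.567685, -p*log2(p) = 0.433103
  p = 20/83 = 0.240964: log2(p) = -2.053111, -p*log2(p) = 0.494726
  p = 12/83 = 0.144578: log2(p) = -2.790077, -p*log2(p) = 0.403385
H = 0.494726 + 0.173135 + 0.433103 + 0.433103 + 0.494726 + 0.403385 = 2.432178

H = 2.4322 bits/symbol


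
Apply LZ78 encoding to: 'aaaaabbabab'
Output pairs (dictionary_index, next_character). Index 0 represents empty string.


LZ78 encoding steps:
Dictionary: {0: ''}
Step 1: w='' (idx 0), next='a' -> output (0, 'a'), add 'a' as idx 1
Step 2: w='a' (idx 1), next='a' -> output (1, 'a'), add 'aa' as idx 2
Step 3: w='aa' (idx 2), next='b' -> output (2, 'b'), add 'aab' as idx 3
Step 4: w='' (idx 0), next='b' -> output (0, 'b'), add 'b' as idx 4
Step 5: w='a' (idx 1), next='b' -> output (1, 'b'), add 'ab' as idx 5
Step 6: w='ab' (idx 5), end of input -> output (5, '')


Encoded: [(0, 'a'), (1, 'a'), (2, 'b'), (0, 'b'), (1, 'b'), (5, '')]


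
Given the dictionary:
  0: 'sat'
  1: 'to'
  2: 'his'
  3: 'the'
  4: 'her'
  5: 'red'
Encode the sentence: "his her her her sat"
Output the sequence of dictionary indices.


Look up each word in the dictionary:
  'his' -> 2
  'her' -> 4
  'her' -> 4
  'her' -> 4
  'sat' -> 0

Encoded: [2, 4, 4, 4, 0]


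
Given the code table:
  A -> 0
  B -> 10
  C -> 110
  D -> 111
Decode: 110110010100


Decoding:
110 -> C
110 -> C
0 -> A
10 -> B
10 -> B
0 -> A


Result: CCABBA


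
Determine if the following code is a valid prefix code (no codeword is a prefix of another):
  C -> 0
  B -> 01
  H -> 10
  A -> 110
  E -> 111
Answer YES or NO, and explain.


Checking each pair (does one codeword prefix another?):
  C='0' vs B='01': prefix -- VIOLATION

NO -- this is NOT a valid prefix code. C (0) is a prefix of B (01).


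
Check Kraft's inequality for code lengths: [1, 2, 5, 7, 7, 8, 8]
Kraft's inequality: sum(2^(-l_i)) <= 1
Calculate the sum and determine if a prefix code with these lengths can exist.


Sum = 2^(-1) + 2^(-2) + 2^(-5) + 2^(-7) + 2^(-7) + 2^(-8) + 2^(-8)
    = 0.5 + 0.25 + 0.03125 + 0.0078125 + 0.0078125 + 0.00390625 + 0.00390625
    = 206/256 = 0.8046875
Since 0.8046875 <= 1, Kraft's inequality IS satisfied.
A prefix code with these lengths CAN exist.

Kraft sum = 0.8046875. Satisfied.


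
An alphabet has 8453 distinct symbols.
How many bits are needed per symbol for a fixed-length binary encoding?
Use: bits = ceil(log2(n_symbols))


log2(8453) = 13.0452
Bracket: 2^13 = 8192 < 8453 <= 2^14 = 16384
So ceil(log2(8453)) = 14

bits = ceil(log2(8453)) = ceil(13.0452) = 14 bits


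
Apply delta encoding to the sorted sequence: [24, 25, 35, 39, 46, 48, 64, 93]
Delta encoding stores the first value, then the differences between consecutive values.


First value: 24
Deltas:
  25 - 24 = 1
  35 - 25 = 10
  39 - 35 = 4
  46 - 39 = 7
  48 - 46 = 2
  64 - 48 = 16
  93 - 64 = 29


Delta encoded: [24, 1, 10, 4, 7, 2, 16, 29]


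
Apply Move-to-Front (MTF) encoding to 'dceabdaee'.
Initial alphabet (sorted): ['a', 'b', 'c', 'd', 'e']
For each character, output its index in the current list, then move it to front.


MTF encoding:
'd': index 3 in ['a', 'b', 'c', 'd', 'e'] -> ['d', 'a', 'b', 'c', 'e']
'c': index 3 in ['d', 'a', 'b', 'c', 'e'] -> ['c', 'd', 'a', 'b', 'e']
'e': index 4 in ['c', 'd', 'a', 'b', 'e'] -> ['e', 'c', 'd', 'a', 'b']
'a': index 3 in ['e', 'c', 'd', 'a', 'b'] -> ['a', 'e', 'c', 'd', 'b']
'b': index 4 in ['a', 'e', 'c', 'd', 'b'] -> ['b', 'a', 'e', 'c', 'd']
'd': index 4 in ['b', 'a', 'e', 'c', 'd'] -> ['d', 'b', 'a', 'e', 'c']
'a': index 2 in ['d', 'b', 'a', 'e', 'c'] -> ['a', 'd', 'b', 'e', 'c']
'e': index 3 in ['a', 'd', 'b', 'e', 'c'] -> ['e', 'a', 'd', 'b', 'c']
'e': index 0 in ['e', 'a', 'd', 'b', 'c'] -> ['e', 'a', 'd', 'b', 'c']


Output: [3, 3, 4, 3, 4, 4, 2, 3, 0]


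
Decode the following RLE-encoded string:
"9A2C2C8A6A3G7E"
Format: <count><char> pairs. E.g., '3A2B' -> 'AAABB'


Expanding each <count><char> pair:
  9A -> 'AAAAAAAAA'
  2C -> 'CC'
  2C -> 'CC'
  8A -> 'AAAAAAAA'
  6A -> 'AAAAAA'
  3G -> 'GGG'
  7E -> 'EEEEEEE'

Decoded = AAAAAAAAACCCCAAAAAAAAAAAAAAGGGEEEEEEE


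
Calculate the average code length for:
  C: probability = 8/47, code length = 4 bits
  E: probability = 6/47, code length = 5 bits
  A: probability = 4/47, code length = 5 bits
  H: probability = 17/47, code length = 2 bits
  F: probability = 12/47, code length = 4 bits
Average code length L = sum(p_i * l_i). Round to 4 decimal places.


Weighted contributions p_i * l_i:
  C: (8/47) * 4 = 32/47
  E: (6/47) * 5 = 30/47
  A: (4/47) * 5 = 20/47
  H: (17/47) * 2 = 34/47
  F: (12/47) * 4 = 48/47
Sum = (32 + 30 + 20 + 34 + 48)/47 = 164/47

L = 164/47 = 3.4894 bits/symbol


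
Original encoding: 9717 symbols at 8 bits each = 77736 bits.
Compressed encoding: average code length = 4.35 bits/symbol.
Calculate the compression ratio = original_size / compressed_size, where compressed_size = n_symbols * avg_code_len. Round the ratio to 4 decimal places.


original_size = n_symbols * orig_bits = 9717 * 8 = 77736 bits
compressed_size = n_symbols * avg_code_len = 9717 * 4.35 = 42268.95 bits
ratio = original_size / compressed_size = 77736 / 42268.95 = 1.8391

Compression ratio = 1.8391


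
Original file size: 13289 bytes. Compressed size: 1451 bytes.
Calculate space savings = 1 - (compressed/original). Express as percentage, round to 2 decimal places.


ratio = compressed/original = 1451/13289 = 0.109188
savings = 1 - ratio = 1 - 0.109188 = 0.890812
as a percentage: 0.890812 * 100 = 89.08%

Space savings = 1 - 1451/13289 = 89.08%


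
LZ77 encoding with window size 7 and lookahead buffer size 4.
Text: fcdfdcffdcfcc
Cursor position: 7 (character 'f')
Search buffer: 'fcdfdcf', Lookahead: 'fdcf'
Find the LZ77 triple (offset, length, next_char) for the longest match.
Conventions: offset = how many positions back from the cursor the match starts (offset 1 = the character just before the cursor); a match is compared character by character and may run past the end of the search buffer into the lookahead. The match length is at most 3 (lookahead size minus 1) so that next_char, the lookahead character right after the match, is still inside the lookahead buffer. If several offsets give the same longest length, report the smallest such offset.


Try each offset into the search buffer:
  offset=1 (pos 6, char 'f'): match length 1
  offset=2 (pos 5, char 'c'): match length 0
  offset=3 (pos 4, char 'd'): match length 0
  offset=4 (pos 3, char 'f'): match length 3
  offset=5 (pos 2, char 'd'): match length 0
  offset=6 (pos 1, char 'c'): match length 0
  offset=7 (pos 0, char 'f'): match length 1
Longest match has length 3 at offset 4.
next_char = character at position 7 + 3 = 10 -> 'f'

Best match: offset=4, length=3 (matching 'fdc' starting at position 3)
LZ77 triple: (4, 3, 'f')


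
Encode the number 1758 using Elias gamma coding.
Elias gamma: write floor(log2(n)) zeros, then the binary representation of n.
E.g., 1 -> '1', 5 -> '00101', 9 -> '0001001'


num_bits = floor(log2(1758)) + 1 = 11
leading_zeros = num_bits - 1 = 10
binary(1758) = 11011011110

Elias gamma(1758) = '0000000000' + '11011011110' = 000000000011011011110 (21 bits)


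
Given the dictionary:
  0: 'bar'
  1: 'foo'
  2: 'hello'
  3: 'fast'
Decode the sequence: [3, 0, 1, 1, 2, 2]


Look up each index in the dictionary:
  3 -> 'fast'
  0 -> 'bar'
  1 -> 'foo'
  1 -> 'foo'
  2 -> 'hello'
  2 -> 'hello'

Decoded: "fast bar foo foo hello hello"


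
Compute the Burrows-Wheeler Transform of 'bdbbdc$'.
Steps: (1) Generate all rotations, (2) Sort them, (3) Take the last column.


Rotations (sorted):
  0: $bdbbdc -> last char: c
  1: bbdc$bd -> last char: d
  2: bdbbdc$ -> last char: $
  3: bdc$bdb -> last char: b
  4: c$bdbbd -> last char: d
  5: dbbdc$b -> last char: b
  6: dc$bdbb -> last char: b


BWT = cd$bdbb


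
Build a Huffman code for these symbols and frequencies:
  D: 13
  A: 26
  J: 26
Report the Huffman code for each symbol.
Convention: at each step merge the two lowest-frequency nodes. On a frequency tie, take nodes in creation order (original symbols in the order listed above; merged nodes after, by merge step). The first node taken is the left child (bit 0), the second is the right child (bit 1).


Huffman tree construction:
Step 1: Merge D(13) + A(26) = 39
Step 2: Merge J(26) + (D+A)(39) = 65
Read each symbol's code off the tree from the root (left child = 0, right child = 1).

Codes:
  D: 10 (length 2)
  A: 11 (length 2)
  J: 0 (length 1)
Average code length: 104/65 = 1.6000 bits/symbol


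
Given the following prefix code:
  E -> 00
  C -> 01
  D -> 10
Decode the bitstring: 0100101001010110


Decoding step by step:
Bits 01 -> C
Bits 00 -> E
Bits 10 -> D
Bits 10 -> D
Bits 01 -> C
Bits 01 -> C
Bits 01 -> C
Bits 10 -> D


Decoded message: CEDDCCCD


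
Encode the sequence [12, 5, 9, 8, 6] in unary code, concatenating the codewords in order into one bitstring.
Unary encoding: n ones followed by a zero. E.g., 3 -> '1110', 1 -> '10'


Encode each number as n ones followed by a terminating 0:
  12 -> 1111111111110 (13 bits)
  5 -> 111110 (6 bits)
  9 -> 1111111110 (10 bits)
  8 -> 111111110 (9 bits)
  6 -> 1111110 (7 bits)
Total length = 13 + 6 + 10 + 9 + 7 = 45 bits.

Unary([12, 5, 9, 8, 6]) = 111111111111011111011111111101111111101111110 (45 bits)


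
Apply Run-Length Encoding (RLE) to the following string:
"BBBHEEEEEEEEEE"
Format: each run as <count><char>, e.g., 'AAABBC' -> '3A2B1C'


Scanning runs left to right:
  i=0: run of 'B' x 3 -> '3B'
  i=3: run of 'H' x 1 -> '1H'
  i=4: run of 'E' x 10 -> '10E'

RLE = 3B1H10E


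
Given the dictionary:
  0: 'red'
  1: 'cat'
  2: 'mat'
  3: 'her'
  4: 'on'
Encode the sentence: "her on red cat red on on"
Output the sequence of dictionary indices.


Look up each word in the dictionary:
  'her' -> 3
  'on' -> 4
  'red' -> 0
  'cat' -> 1
  'red' -> 0
  'on' -> 4
  'on' -> 4

Encoded: [3, 4, 0, 1, 0, 4, 4]


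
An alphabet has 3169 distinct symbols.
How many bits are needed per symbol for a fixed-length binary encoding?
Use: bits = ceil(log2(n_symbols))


log2(3169) = 11.6298
Bracket: 2^11 = 2048 < 3169 <= 2^12 = 4096
So ceil(log2(3169)) = 12

bits = ceil(log2(3169)) = ceil(11.6298) = 12 bits


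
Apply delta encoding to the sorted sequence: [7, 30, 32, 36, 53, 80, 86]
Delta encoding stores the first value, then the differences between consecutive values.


First value: 7
Deltas:
  30 - 7 = 23
  32 - 30 = 2
  36 - 32 = 4
  53 - 36 = 17
  80 - 53 = 27
  86 - 80 = 6


Delta encoded: [7, 23, 2, 4, 17, 27, 6]


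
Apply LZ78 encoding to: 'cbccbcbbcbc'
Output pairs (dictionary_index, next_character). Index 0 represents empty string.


LZ78 encoding steps:
Dictionary: {0: ''}
Step 1: w='' (idx 0), next='c' -> output (0, 'c'), add 'c' as idx 1
Step 2: w='' (idx 0), next='b' -> output (0, 'b'), add 'b' as idx 2
Step 3: w='c' (idx 1), next='c' -> output (1, 'c'), add 'cc' as idx 3
Step 4: w='b' (idx 2), next='c' -> output (2, 'c'), add 'bc' as idx 4
Step 5: w='b' (idx 2), next='b' -> output (2, 'b'), add 'bb' as idx 5
Step 6: w='c' (idx 1), next='b' -> output (1, 'b'), add 'cb' as idx 6
Step 7: w='c' (idx 1), end of input -> output (1, '')


Encoded: [(0, 'c'), (0, 'b'), (1, 'c'), (2, 'c'), (2, 'b'), (1, 'b'), (1, '')]


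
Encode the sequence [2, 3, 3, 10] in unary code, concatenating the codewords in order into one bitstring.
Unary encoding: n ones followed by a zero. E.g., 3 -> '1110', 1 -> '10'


Encode each number as n ones followed by a terminating 0:
  2 -> 110 (3 bits)
  3 -> 1110 (4 bits)
  3 -> 1110 (4 bits)
  10 -> 11111111110 (11 bits)
Total length = 3 + 4 + 4 + 11 = 22 bits.

Unary([2, 3, 3, 10]) = 1101110111011111111110 (22 bits)


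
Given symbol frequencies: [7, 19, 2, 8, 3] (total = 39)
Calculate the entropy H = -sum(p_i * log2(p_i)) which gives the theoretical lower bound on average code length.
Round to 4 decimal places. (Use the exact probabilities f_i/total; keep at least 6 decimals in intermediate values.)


Per-symbol terms -p_i * log2(p_i) with p_i = f_i/39:
  p = 7/39 = 0.179487: log2(p) = -2.478047, -p*log2(p) = 0.444778
  p = 19/39 = 0.487179: log2(p) = -1.037475, -p*log2(p) = 0.505436
  p = 2/39 = 0.051282: log2(p) = -4.285402, -p*log2(p) = 0.219764
  p = 8/39 = 0.205128: log2(p) = -2.285402, -p*log2(p) = 0.468800
  p = 3/39 = 0.076923: log2(p) = -3.700440, -p*log2(p) = 0.284649
H = 0.444778 + 0.505436 + 0.219764 + 0.468800 + 0.284649 = 1.923427

H = 1.9234 bits/symbol


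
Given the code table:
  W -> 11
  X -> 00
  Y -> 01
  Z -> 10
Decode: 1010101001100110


Decoding:
10 -> Z
10 -> Z
10 -> Z
10 -> Z
01 -> Y
10 -> Z
01 -> Y
10 -> Z


Result: ZZZZYZYZ


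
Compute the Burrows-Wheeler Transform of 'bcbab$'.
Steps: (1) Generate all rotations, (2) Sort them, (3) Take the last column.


Rotations (sorted):
  0: $bcbab -> last char: b
  1: ab$bcb -> last char: b
  2: b$bcba -> last char: a
  3: bab$bc -> last char: c
  4: bcbab$ -> last char: $
  5: cbab$b -> last char: b


BWT = bbac$b


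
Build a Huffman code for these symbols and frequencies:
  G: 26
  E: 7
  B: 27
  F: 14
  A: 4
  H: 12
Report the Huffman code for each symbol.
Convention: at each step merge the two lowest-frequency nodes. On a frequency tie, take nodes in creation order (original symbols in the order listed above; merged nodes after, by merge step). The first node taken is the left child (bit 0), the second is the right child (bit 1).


Huffman tree construction:
Step 1: Merge A(4) + E(7) = 11
Step 2: Merge (A+E)(11) + H(12) = 23
Step 3: Merge F(14) + ((A+E)+H)(23) = 37
Step 4: Merge G(26) + B(27) = 53
Step 5: Merge (F+((A+E)+H))(37) + (G+B)(53) = 90
Read each symbol's code off the tree from the root (left child = 0, right child = 1).

Codes:
  G: 10 (length 2)
  E: 0101 (length 4)
  B: 11 (length 2)
  F: 00 (length 2)
  A: 0100 (length 4)
  H: 011 (length 3)
Average code length: 214/90 = 2.3778 bits/symbol


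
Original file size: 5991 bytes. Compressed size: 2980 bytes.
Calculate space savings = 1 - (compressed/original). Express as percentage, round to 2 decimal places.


ratio = compressed/original = 2980/5991 = 0.497413
savings = 1 - ratio = 1 - 0.497413 = 0.502587
as a percentage: 0.502587 * 100 = 50.26%

Space savings = 1 - 2980/5991 = 50.26%


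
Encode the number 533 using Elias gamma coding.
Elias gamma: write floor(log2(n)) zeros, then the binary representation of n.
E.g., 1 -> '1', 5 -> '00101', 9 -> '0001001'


num_bits = floor(log2(533)) + 1 = 10
leading_zeros = num_bits - 1 = 9
binary(533) = 1000010101

Elias gamma(533) = '000000000' + '1000010101' = 0000000001000010101 (19 bits)


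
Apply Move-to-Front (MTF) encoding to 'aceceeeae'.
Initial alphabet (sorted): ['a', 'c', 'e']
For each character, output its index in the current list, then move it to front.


MTF encoding:
'a': index 0 in ['a', 'c', 'e'] -> ['a', 'c', 'e']
'c': index 1 in ['a', 'c', 'e'] -> ['c', 'a', 'e']
'e': index 2 in ['c', 'a', 'e'] -> ['e', 'c', 'a']
'c': index 1 in ['e', 'c', 'a'] -> ['c', 'e', 'a']
'e': index 1 in ['c', 'e', 'a'] -> ['e', 'c', 'a']
'e': index 0 in ['e', 'c', 'a'] -> ['e', 'c', 'a']
'e': index 0 in ['e', 'c', 'a'] -> ['e', 'c', 'a']
'a': index 2 in ['e', 'c', 'a'] -> ['a', 'e', 'c']
'e': index 1 in ['a', 'e', 'c'] -> ['e', 'a', 'c']


Output: [0, 1, 2, 1, 1, 0, 0, 2, 1]


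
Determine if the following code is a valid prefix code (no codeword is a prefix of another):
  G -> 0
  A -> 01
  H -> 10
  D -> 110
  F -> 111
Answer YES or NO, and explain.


Checking each pair (does one codeword prefix another?):
  G='0' vs A='01': prefix -- VIOLATION

NO -- this is NOT a valid prefix code. G (0) is a prefix of A (01).


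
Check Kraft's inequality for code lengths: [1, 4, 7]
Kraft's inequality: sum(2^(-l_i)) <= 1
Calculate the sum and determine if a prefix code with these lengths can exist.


Sum = 2^(-1) + 2^(-4) + 2^(-7)
    = 0.5 + 0.0625 + 0.0078125
    = 73/128 = 0.5703125
Since 0.5703125 <= 1, Kraft's inequality IS satisfied.
A prefix code with these lengths CAN exist.

Kraft sum = 0.5703125. Satisfied.


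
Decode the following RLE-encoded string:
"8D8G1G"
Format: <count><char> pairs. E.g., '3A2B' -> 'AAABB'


Expanding each <count><char> pair:
  8D -> 'DDDDDDDD'
  8G -> 'GGGGGGGG'
  1G -> 'G'

Decoded = DDDDDDDDGGGGGGGGG


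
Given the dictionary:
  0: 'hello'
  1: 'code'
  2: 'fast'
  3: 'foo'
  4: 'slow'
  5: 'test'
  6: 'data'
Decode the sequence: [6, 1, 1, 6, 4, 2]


Look up each index in the dictionary:
  6 -> 'data'
  1 -> 'code'
  1 -> 'code'
  6 -> 'data'
  4 -> 'slow'
  2 -> 'fast'

Decoded: "data code code data slow fast"


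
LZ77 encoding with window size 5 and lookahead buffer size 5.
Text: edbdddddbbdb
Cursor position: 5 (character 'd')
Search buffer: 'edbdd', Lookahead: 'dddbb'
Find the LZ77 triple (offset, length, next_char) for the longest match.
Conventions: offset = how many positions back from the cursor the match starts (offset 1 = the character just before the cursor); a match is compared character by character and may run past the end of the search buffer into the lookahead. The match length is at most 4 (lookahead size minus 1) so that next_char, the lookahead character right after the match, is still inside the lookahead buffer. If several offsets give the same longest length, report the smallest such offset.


Try each offset into the search buffer:
  offset=1 (pos 4, char 'd'): match length 3
  offset=2 (pos 3, char 'd'): match length 3
  offset=3 (pos 2, char 'b'): match length 0
  offset=4 (pos 1, char 'd'): match length 1
  offset=5 (pos 0, char 'e'): match length 0
Longest match has length 3, found at offsets 1, 2; take the smallest, offset 1.
next_char = character at position 5 + 3 = 8 -> 'b'

Best match: offset=1, length=3 (matching 'ddd' starting at position 4)
LZ77 triple: (1, 3, 'b')


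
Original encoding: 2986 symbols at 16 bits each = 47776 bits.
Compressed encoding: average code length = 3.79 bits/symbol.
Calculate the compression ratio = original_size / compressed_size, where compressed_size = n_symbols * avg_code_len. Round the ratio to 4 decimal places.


original_size = n_symbols * orig_bits = 2986 * 16 = 47776 bits
compressed_size = n_symbols * avg_code_len = 2986 * 3.79 = 11316.94 bits
ratio = original_size / compressed_size = 47776 / 11316.94 = 4.2216

Compression ratio = 4.2216


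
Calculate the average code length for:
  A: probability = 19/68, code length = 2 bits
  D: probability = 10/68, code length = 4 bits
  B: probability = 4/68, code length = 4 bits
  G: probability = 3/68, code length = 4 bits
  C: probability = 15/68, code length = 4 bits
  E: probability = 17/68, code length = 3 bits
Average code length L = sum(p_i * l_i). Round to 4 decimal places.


Weighted contributions p_i * l_i:
  A: (19/68) * 2 = 38/68
  D: (10/68) * 4 = 40/68
  B: (4/68) * 4 = 16/68
  G: (3/68) * 4 = 12/68
  C: (15/68) * 4 = 60/68
  E: (17/68) * 3 = 51/68
Sum = (38 + 40 + 16 + 12 + 60 + 51)/68 = 217/68

L = 217/68 = 3.1912 bits/symbol


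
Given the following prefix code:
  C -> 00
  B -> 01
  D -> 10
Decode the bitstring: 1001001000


Decoding step by step:
Bits 10 -> D
Bits 01 -> B
Bits 00 -> C
Bits 10 -> D
Bits 00 -> C


Decoded message: DBCDC


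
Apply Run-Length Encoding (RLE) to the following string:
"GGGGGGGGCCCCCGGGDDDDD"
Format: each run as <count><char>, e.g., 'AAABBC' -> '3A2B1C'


Scanning runs left to right:
  i=0: run of 'G' x 8 -> '8G'
  i=8: run of 'C' x 5 -> '5C'
  i=13: run of 'G' x 3 -> '3G'
  i=16: run of 'D' x 5 -> '5D'

RLE = 8G5C3G5D


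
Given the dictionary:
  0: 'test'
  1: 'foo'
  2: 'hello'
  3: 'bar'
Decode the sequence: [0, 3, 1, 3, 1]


Look up each index in the dictionary:
  0 -> 'test'
  3 -> 'bar'
  1 -> 'foo'
  3 -> 'bar'
  1 -> 'foo'

Decoded: "test bar foo bar foo"


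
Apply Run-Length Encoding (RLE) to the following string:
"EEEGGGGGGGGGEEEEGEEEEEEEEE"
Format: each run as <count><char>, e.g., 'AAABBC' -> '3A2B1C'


Scanning runs left to right:
  i=0: run of 'E' x 3 -> '3E'
  i=3: run of 'G' x 9 -> '9G'
  i=12: run of 'E' x 4 -> '4E'
  i=16: run of 'G' x 1 -> '1G'
  i=17: run of 'E' x 9 -> '9E'

RLE = 3E9G4E1G9E


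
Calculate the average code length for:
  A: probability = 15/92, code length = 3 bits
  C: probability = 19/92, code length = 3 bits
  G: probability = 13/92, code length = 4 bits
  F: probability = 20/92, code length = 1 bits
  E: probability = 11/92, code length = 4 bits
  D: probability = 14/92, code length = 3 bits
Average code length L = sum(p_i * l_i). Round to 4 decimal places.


Weighted contributions p_i * l_i:
  A: (15/92) * 3 = 45/92
  C: (19/92) * 3 = 57/92
  G: (13/92) * 4 = 52/92
  F: (20/92) * 1 = 20/92
  E: (11/92) * 4 = 44/92
  D: (14/92) * 3 = 42/92
Sum = (45 + 57 + 52 + 20 + 44 + 42)/92 = 260/92

L = 260/92 = 2.8261 bits/symbol


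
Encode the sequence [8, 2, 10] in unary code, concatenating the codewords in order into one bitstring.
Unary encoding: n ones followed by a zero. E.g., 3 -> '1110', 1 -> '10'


Encode each number as n ones followed by a terminating 0:
  8 -> 111111110 (9 bits)
  2 -> 110 (3 bits)
  10 -> 11111111110 (11 bits)
Total length = 9 + 3 + 11 = 23 bits.

Unary([8, 2, 10]) = 11111111011011111111110 (23 bits)


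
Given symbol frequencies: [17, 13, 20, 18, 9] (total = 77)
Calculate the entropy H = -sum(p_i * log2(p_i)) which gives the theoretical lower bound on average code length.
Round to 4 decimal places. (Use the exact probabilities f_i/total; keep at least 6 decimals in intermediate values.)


Per-symbol terms -p_i * log2(p_i) with p_i = f_i/77:
  p = 17/77 = 0.220779: log2(p) = -2.179324, -p*log2(p) = 0.481149
  p = 13/77 = 0.168831: log2(p) = -2.566347, -p*log2(p) = 0.433279
  p = 20/77 = 0.259740: log2(p) = -1.944858, -p*log2(p) = 0.505158
  p = 18/77 = 0.233766: log2(p) = -2.096862, -p*log2(p) = 0.490175
  p = 9/77 = 0.116883: log2(p) = -3.096862, -p*log2(p) = 0.361971
H = 0.481149 + 0.433279 + 0.505158 + 0.490175 + 0.361971 = 2.271732

H = 2.2717 bits/symbol


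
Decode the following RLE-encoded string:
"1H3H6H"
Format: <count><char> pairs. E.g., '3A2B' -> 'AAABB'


Expanding each <count><char> pair:
  1H -> 'H'
  3H -> 'HHH'
  6H -> 'HHHHHH'

Decoded = HHHHHHHHHH


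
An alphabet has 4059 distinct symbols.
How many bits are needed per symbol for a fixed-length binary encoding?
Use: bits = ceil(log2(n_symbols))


log2(4059) = 11.9869
Bracket: 2^11 = 2048 < 4059 <= 2^12 = 4096
So ceil(log2(4059)) = 12

bits = ceil(log2(4059)) = ceil(11.9869) = 12 bits


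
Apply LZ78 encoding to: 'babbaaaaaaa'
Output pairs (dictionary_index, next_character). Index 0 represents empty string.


LZ78 encoding steps:
Dictionary: {0: ''}
Step 1: w='' (idx 0), next='b' -> output (0, 'b'), add 'b' as idx 1
Step 2: w='' (idx 0), next='a' -> output (0, 'a'), add 'a' as idx 2
Step 3: w='b' (idx 1), next='b' -> output (1, 'b'), add 'bb' as idx 3
Step 4: w='a' (idx 2), next='a' -> output (2, 'a'), add 'aa' as idx 4
Step 5: w='aa' (idx 4), next='a' -> output (4, 'a'), add 'aaa' as idx 5
Step 6: w='aa' (idx 4), end of input -> output (4, '')


Encoded: [(0, 'b'), (0, 'a'), (1, 'b'), (2, 'a'), (4, 'a'), (4, '')]


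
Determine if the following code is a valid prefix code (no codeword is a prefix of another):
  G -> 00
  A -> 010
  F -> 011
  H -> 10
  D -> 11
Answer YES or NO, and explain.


Checking each pair (does one codeword prefix another?):
  G='00' vs A='010': no prefix
  G='00' vs F='011': no prefix
  G='00' vs H='10': no prefix
  G='00' vs D='11': no prefix
  A='010' vs G='00': no prefix
  A='010' vs F='011': no prefix
  A='010' vs H='10': no prefix
  A='010' vs D='11': no prefix
  F='011' vs G='00': no prefix
  F='011' vs A='010': no prefix
  F='011' vs H='10': no prefix
  F='011' vs D='11': no prefix
  H='10' vs G='00': no prefix
  H='10' vs A='010': no prefix
  H='10' vs F='011': no prefix
  H='10' vs D='11': no prefix
  D='11' vs G='00': no prefix
  D='11' vs A='010': no prefix
  D='11' vs F='011': no prefix
  D='11' vs H='10': no prefix
No violation found over all pairs.

YES -- this is a valid prefix code. No codeword is a prefix of any other codeword.
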